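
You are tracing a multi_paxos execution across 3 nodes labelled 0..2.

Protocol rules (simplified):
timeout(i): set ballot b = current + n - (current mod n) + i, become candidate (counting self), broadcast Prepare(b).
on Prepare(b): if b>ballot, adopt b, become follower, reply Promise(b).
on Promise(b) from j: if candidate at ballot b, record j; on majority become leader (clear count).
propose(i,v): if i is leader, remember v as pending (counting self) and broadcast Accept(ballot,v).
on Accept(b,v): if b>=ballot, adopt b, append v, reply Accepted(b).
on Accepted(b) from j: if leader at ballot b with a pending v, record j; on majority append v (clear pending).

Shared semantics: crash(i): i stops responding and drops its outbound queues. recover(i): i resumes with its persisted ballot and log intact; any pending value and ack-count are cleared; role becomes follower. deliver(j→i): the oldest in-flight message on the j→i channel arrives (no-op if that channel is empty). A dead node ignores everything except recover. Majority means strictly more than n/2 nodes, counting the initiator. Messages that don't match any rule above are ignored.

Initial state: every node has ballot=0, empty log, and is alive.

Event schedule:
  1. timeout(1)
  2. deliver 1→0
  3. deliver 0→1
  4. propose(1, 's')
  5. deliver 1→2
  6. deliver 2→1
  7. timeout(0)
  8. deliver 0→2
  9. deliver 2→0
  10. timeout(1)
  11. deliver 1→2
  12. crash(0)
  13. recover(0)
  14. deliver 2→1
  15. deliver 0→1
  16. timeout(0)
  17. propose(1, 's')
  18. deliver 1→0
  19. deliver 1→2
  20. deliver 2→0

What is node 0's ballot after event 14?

6

step 1 timeout(1): 1={cand,b=4,log=-}
step 2 deliver 1→0: 0={foll,b=4,log=-}
step 3 deliver 0→1: 1={lead,b=4,log=-}
step 4 propose(1,'s'): —
step 5 deliver 1→2: 2={foll,b=4,log=-}
step 6 deliver 2→1: —
step 7 timeout(0): 0={cand,b=6,log=-}
step 8 deliver 0→2: 2={foll,b=6,log=-}
step 9 deliver 2→0: 0={lead,b=6,log=-}
step 10 timeout(1): 1={cand,b=7,log=-}
step 11 deliver 1→2: —
step 12 crash(0): 0={✗lead,b=6,log=-}
step 13 recover(0): 0={foll,b=6,log=-}
step 14 deliver 2→1: —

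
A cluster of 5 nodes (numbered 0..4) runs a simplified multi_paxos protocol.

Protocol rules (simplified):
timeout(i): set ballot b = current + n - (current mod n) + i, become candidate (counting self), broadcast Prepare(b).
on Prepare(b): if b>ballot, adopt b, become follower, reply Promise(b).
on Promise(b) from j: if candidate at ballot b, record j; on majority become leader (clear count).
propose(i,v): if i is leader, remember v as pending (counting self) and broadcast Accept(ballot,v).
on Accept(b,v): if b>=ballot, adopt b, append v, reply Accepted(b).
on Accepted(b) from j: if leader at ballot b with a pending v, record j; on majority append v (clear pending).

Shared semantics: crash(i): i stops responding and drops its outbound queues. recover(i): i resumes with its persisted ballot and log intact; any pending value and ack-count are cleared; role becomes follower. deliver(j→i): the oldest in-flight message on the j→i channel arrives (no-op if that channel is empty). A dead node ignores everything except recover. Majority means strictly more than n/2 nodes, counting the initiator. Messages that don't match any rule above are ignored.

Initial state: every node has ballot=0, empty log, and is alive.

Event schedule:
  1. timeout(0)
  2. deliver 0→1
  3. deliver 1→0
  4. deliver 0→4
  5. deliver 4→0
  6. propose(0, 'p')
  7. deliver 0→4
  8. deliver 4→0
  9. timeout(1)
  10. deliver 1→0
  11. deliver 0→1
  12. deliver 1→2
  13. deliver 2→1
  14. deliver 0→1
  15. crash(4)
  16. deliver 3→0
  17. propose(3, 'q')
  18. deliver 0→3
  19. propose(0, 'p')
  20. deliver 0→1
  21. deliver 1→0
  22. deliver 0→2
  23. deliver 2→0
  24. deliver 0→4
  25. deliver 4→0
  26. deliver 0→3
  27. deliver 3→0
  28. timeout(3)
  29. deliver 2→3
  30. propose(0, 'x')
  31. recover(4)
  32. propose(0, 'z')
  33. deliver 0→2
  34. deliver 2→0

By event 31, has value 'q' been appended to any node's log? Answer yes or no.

no

1. timeout(0):  <0:cand b5 ->
2. deliver 0→1:  <1:foll b5 ->
3. deliver 1→0:  nop
4. deliver 0→4:  <4:foll b5 ->
5. deliver 4→0:  <0:lead b5 ->
6. propose(0,'p'):  nop
7. deliver 0→4:  <4:foll b5 p>
8. deliver 4→0:  nop
9. timeout(1):  <1:cand b11 ->
10. deliver 1→0:  <0:foll b11 ->
11. deliver 0→1:  nop
12. deliver 1→2:  <2:foll b11 ->
13. deliver 2→1:  nop
14. deliver 0→1:  <1:lead b11 ->
15. crash(4):  <4:✗foll b5 p>
16. deliver 3→0:  nop
17. propose(3,'q'):  nop
18. deliver 0→3:  <3:foll b5 ->
19. propose(0,'p'):  nop
20. deliver 0→1:  nop
21. deliver 1→0:  nop
22. deliver 0→2:  nop
23. deliver 2→0:  nop
24. deliver 0→4:  nop
25. deliver 4→0:  nop
26. deliver 0→3:  <3:foll b5 p>
27. deliver 3→0:  nop
28. timeout(3):  <3:cand b13 p>
29. deliver 2→3:  nop
30. propose(0,'x'):  nop
31. recover(4):  <4:foll b5 p>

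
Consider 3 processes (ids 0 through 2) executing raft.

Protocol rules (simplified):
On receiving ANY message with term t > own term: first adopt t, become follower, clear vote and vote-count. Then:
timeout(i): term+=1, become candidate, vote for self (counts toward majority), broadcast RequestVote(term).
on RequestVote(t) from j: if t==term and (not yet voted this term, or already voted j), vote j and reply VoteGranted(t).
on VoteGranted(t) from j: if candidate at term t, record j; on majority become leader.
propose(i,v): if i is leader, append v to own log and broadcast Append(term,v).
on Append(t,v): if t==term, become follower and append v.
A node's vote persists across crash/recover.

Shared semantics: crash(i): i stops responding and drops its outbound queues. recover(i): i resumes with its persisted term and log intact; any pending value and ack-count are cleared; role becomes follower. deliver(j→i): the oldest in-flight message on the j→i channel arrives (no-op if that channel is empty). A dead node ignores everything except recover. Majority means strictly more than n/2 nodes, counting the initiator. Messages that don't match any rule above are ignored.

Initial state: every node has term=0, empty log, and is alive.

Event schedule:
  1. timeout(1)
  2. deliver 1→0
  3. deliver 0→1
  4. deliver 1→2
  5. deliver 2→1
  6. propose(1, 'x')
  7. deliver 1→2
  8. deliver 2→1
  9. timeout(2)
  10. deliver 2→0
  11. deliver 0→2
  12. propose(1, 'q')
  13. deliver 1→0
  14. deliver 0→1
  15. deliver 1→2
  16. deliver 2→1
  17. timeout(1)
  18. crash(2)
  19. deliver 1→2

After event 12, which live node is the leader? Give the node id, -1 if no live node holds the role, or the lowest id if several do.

1

1. timeout(1):  <1:cand t1 ->
2. deliver 1→0:  <0:foll t1 ->
3. deliver 0→1:  <1:lead t1 ->
4. deliver 1→2:  <2:foll t1 ->
5. deliver 2→1:  nop
6. propose(1,'x'):  <1:lead t1 x>
7. deliver 1→2:  <2:foll t1 x>
8. deliver 2→1:  nop
9. timeout(2):  <2:cand t2 x>
10. deliver 2→0:  <0:foll t2 ->
11. deliver 0→2:  <2:lead t2 x>
12. propose(1,'q'):  <1:lead t1 x,q>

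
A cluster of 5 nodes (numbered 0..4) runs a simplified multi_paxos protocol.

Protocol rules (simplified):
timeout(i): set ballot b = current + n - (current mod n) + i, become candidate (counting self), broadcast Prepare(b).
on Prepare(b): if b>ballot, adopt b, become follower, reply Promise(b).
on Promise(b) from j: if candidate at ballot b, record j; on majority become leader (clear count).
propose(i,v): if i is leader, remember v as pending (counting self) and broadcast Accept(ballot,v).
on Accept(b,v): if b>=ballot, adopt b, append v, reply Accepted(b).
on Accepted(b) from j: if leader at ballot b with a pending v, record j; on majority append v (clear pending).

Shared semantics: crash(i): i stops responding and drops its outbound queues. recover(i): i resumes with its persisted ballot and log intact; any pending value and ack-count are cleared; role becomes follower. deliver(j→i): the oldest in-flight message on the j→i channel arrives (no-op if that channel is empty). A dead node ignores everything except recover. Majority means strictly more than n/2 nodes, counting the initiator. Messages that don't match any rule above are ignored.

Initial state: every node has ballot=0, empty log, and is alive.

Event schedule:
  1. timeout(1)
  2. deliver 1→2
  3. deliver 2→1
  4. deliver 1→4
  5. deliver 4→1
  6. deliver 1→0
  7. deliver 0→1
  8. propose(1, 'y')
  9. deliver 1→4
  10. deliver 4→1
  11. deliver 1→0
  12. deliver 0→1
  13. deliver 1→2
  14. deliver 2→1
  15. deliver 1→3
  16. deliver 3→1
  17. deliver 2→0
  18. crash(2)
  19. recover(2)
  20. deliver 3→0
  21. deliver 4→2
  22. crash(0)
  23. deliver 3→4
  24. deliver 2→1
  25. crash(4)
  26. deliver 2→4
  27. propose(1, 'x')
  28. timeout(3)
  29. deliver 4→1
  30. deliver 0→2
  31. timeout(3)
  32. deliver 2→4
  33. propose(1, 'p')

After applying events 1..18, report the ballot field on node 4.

6

1. timeout(1):  <1:cand b6 ->
2. deliver 1→2:  <2:foll b6 ->
3. deliver 2→1:  nop
4. deliver 1→4:  <4:foll b6 ->
5. deliver 4→1:  <1:lead b6 ->
6. deliver 1→0:  <0:foll b6 ->
7. deliver 0→1:  nop
8. propose(1,'y'):  nop
9. deliver 1→4:  <4:foll b6 y>
10. deliver 4→1:  nop
11. deliver 1→0:  <0:foll b6 y>
12. deliver 0→1:  <1:lead b6 y>
13. deliver 1→2:  <2:foll b6 y>
14. deliver 2→1:  nop
15. deliver 1→3:  <3:foll b6 ->
16. deliver 3→1:  nop
17. deliver 2→0:  nop
18. crash(2):  <2:✗foll b6 y>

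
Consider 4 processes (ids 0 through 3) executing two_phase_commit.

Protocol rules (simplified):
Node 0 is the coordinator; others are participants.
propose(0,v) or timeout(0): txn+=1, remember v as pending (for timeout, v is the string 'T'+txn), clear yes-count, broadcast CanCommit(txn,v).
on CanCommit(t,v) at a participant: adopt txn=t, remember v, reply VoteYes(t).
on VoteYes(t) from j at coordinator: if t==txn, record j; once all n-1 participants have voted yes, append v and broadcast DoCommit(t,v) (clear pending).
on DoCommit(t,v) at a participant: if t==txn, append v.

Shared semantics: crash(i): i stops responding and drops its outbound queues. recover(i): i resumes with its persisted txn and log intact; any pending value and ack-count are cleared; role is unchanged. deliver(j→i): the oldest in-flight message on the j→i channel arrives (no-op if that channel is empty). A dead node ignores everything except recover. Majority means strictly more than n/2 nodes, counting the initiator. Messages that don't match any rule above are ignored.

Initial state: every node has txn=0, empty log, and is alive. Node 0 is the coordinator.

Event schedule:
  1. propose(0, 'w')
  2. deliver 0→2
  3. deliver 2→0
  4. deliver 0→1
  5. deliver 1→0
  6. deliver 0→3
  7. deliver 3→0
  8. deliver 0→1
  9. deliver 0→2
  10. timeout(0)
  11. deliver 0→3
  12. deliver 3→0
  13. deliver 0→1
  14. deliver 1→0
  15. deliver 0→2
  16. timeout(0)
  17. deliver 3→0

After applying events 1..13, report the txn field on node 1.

[1] propose(0,'w') → N0(coor t1 [-])
[2] deliver 0→2 → N2(part t1 [-])
[3] deliver 2→0 → ∅
[4] deliver 0→1 → N1(part t1 [-])
[5] deliver 1→0 → ∅
[6] deliver 0→3 → N3(part t1 [-])
[7] deliver 3→0 → N0(coor t1 [w])
[8] deliver 0→1 → N1(part t1 [w])
[9] deliver 0→2 → N2(part t1 [w])
[10] timeout(0) → N0(coor t2 [w])
[11] deliver 0→3 → N3(part t1 [w])
[12] deliver 3→0 → ∅
[13] deliver 0→1 → N1(part t2 [w])

2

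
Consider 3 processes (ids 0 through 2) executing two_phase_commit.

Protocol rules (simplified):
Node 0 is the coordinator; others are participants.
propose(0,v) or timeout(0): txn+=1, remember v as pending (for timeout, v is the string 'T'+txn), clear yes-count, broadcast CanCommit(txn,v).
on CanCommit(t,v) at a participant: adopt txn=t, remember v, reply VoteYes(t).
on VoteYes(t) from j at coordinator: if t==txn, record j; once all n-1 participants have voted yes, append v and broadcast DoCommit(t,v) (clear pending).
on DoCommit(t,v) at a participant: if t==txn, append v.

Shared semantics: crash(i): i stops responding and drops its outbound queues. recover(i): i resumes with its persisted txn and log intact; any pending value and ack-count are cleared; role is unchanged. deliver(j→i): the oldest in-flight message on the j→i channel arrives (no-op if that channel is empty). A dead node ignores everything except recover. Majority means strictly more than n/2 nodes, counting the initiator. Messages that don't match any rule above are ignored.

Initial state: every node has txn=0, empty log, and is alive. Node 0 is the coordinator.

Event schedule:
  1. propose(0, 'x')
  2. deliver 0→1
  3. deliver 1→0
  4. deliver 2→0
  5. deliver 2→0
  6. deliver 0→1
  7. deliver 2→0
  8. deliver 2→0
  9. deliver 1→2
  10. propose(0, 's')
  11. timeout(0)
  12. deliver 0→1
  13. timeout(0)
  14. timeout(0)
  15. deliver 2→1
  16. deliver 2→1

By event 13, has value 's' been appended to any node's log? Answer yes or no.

no

1. propose(0,'x'):  <0:coor t1 ->
2. deliver 0→1:  <1:part t1 ->
3. deliver 1→0:  nop
4. deliver 2→0:  nop
5. deliver 2→0:  nop
6. deliver 0→1:  nop
7. deliver 2→0:  nop
8. deliver 2→0:  nop
9. deliver 1→2:  nop
10. propose(0,'s'):  <0:coor t2 ->
11. timeout(0):  <0:coor t3 ->
12. deliver 0→1:  <1:part t2 ->
13. timeout(0):  <0:coor t4 ->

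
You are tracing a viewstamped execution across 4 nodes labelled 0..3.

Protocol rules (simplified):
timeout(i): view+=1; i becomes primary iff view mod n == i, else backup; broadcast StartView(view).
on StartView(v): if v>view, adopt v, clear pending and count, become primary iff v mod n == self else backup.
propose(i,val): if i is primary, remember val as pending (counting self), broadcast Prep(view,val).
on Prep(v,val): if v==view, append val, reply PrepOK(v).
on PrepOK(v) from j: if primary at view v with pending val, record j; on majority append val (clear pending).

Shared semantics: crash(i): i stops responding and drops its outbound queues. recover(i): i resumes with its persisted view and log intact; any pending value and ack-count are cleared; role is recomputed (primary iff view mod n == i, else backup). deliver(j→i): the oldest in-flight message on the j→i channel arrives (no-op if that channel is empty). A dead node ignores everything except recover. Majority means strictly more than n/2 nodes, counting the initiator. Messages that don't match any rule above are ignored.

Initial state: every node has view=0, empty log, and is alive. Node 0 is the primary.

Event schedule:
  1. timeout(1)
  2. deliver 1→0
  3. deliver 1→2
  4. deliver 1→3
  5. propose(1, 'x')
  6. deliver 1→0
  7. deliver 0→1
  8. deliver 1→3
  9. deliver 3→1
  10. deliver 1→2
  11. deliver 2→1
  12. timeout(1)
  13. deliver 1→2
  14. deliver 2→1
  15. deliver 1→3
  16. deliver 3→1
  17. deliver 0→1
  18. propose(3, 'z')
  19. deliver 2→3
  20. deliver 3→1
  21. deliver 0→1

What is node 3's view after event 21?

2

1. timeout(1):  <1:prim v1 ->
2. deliver 1→0:  <0:back v1 ->
3. deliver 1→2:  <2:back v1 ->
4. deliver 1→3:  <3:back v1 ->
5. propose(1,'x'):  nop
6. deliver 1→0:  <0:back v1 x>
7. deliver 0→1:  nop
8. deliver 1→3:  <3:back v1 x>
9. deliver 3→1:  <1:prim v1 x>
10. deliver 1→2:  <2:back v1 x>
11. deliver 2→1:  nop
12. timeout(1):  <1:back v2 x>
13. deliver 1→2:  <2:prim v2 x>
14. deliver 2→1:  nop
15. deliver 1→3:  <3:back v2 x>
16. deliver 3→1:  nop
17. deliver 0→1:  nop
18. propose(3,'z'):  nop
19. deliver 2→3:  nop
20. deliver 3→1:  nop
21. deliver 0→1:  nop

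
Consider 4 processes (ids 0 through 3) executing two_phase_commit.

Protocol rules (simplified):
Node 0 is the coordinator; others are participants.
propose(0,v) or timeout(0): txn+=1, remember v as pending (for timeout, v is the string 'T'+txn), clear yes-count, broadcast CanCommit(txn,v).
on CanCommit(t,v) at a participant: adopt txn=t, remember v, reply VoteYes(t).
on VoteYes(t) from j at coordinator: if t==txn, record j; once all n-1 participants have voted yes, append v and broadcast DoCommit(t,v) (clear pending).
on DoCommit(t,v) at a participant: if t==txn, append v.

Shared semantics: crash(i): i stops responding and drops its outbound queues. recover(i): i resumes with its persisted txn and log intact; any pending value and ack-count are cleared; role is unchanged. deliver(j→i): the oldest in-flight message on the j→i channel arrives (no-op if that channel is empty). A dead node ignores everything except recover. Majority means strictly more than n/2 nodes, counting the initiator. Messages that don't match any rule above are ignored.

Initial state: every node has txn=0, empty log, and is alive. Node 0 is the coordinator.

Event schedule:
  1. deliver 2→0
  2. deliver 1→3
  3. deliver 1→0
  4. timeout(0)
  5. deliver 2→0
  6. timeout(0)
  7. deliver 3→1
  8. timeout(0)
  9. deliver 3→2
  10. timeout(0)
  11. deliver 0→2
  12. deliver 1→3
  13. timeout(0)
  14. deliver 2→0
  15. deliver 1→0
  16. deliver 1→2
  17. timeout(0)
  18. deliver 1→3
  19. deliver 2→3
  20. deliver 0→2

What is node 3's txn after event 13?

e1 deliver 2→0: ·
e2 deliver 1→3: ·
e3 deliver 1→0: ·
e4 timeout(0): 0[coor,t=1,-]
e5 deliver 2→0: ·
e6 timeout(0): 0[coor,t=2,-]
e7 deliver 3→1: ·
e8 timeout(0): 0[coor,t=3,-]
e9 deliver 3→2: ·
e10 timeout(0): 0[coor,t=4,-]
e11 deliver 0→2: 2[part,t=1,-]
e12 deliver 1→3: ·
e13 timeout(0): 0[coor,t=5,-]

0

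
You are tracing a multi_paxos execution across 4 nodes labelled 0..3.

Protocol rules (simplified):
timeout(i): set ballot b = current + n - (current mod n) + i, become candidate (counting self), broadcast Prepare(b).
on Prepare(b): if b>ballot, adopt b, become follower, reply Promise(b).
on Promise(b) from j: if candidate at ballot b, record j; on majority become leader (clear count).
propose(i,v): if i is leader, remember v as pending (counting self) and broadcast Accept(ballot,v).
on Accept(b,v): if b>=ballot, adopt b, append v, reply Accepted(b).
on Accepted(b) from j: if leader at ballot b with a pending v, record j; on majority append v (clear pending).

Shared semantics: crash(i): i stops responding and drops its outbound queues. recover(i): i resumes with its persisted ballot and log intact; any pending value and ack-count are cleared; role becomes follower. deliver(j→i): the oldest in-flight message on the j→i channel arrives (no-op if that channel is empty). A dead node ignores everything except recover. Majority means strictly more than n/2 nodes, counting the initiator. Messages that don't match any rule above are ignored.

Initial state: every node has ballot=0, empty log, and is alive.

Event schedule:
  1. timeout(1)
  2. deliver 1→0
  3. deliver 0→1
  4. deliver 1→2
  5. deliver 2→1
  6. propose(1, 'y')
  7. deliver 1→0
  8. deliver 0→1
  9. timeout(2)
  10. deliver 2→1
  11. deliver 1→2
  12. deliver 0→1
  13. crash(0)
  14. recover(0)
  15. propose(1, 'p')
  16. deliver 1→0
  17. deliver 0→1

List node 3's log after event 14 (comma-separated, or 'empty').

empty

after 1 — timeout(1): n1:cand/b5/[-]
after 2 — deliver 1→0: n0:foll/b5/[-]
after 3 — deliver 0→1: ·
after 4 — deliver 1→2: n2:foll/b5/[-]
after 5 — deliver 2→1: n1:lead/b5/[-]
after 6 — propose(1,'y'): ·
after 7 — deliver 1→0: n0:foll/b5/[y]
after 8 — deliver 0→1: ·
after 9 — timeout(2): n2:cand/b10/[-]
after 10 — deliver 2→1: n1:foll/b10/[-]
after 11 — deliver 1→2: ·
after 12 — deliver 0→1: ·
after 13 — crash(0): n0:✗foll/b5/[y]
after 14 — recover(0): n0:foll/b5/[y]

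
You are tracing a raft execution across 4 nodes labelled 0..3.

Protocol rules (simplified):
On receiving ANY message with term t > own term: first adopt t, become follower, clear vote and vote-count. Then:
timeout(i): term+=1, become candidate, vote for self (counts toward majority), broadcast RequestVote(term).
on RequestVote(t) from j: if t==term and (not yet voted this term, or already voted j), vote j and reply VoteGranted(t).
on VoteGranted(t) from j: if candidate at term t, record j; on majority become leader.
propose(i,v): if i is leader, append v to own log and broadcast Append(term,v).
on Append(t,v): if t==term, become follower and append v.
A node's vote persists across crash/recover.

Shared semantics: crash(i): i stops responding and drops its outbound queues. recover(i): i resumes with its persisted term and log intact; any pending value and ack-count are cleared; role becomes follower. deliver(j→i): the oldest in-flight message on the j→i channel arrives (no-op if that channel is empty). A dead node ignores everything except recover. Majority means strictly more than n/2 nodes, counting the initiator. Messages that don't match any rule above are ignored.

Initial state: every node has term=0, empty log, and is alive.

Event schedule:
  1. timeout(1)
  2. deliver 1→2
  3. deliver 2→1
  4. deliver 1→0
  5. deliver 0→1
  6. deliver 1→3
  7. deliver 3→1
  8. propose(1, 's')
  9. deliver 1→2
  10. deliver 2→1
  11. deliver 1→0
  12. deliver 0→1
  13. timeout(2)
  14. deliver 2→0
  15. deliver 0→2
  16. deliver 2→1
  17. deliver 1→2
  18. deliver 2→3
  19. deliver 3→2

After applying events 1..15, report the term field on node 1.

after 1 — timeout(1): n1:cand/t1/[-]
after 2 — deliver 1→2: n2:foll/t1/[-]
after 3 — deliver 2→1: ·
after 4 — deliver 1→0: n0:foll/t1/[-]
after 5 — deliver 0→1: n1:lead/t1/[-]
after 6 — deliver 1→3: n3:foll/t1/[-]
after 7 — deliver 3→1: ·
after 8 — propose(1,'s'): n1:lead/t1/[s]
after 9 — deliver 1→2: n2:foll/t1/[s]
after 10 — deliver 2→1: ·
after 11 — deliver 1→0: n0:foll/t1/[s]
after 12 — deliver 0→1: ·
after 13 — timeout(2): n2:cand/t2/[s]
after 14 — deliver 2→0: n0:foll/t2/[s]
after 15 — deliver 0→2: ·

1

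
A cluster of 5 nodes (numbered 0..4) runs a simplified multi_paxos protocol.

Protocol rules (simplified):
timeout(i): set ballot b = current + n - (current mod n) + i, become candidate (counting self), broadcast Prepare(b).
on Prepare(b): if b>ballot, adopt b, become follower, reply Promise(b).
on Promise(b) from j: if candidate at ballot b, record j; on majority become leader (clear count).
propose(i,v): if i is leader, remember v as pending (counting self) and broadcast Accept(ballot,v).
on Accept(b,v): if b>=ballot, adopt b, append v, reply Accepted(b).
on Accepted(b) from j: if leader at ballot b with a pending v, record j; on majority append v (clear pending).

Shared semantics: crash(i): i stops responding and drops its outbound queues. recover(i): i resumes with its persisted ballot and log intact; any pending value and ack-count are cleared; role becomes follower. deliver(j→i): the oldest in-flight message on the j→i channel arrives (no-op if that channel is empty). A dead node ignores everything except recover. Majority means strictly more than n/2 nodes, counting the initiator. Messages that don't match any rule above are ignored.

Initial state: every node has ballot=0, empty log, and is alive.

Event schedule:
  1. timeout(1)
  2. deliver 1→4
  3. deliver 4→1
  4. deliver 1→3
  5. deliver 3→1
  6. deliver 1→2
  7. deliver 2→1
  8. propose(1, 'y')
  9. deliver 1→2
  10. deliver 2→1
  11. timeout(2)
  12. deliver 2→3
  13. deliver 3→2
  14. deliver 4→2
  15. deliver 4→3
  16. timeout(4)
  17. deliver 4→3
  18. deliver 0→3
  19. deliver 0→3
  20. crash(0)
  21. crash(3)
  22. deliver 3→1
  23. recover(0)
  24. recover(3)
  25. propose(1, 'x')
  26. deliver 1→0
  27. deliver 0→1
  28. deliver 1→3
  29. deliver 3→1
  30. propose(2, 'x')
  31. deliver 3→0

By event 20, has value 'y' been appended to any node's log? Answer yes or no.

yes

after 1 — timeout(1): n1:cand/b6/[-]
after 2 — deliver 1→4: n4:foll/b6/[-]
after 3 — deliver 4→1: ·
after 4 — deliver 1→3: n3:foll/b6/[-]
after 5 — deliver 3→1: n1:lead/b6/[-]
after 6 — deliver 1→2: n2:foll/b6/[-]
after 7 — deliver 2→1: ·
after 8 — propose(1,'y'): ·
after 9 — deliver 1→2: n2:foll/b6/[y]
after 10 — deliver 2→1: ·
after 11 — timeout(2): n2:cand/b12/[y]
after 12 — deliver 2→3: n3:foll/b12/[-]
after 13 — deliver 3→2: ·
after 14 — deliver 4→2: ·
after 15 — deliver 4→3: ·
after 16 — timeout(4): n4:cand/b14/[-]
after 17 — deliver 4→3: n3:foll/b14/[-]
after 18 — deliver 0→3: ·
after 19 — deliver 0→3: ·
after 20 — crash(0): n0:✗foll/b0/[-]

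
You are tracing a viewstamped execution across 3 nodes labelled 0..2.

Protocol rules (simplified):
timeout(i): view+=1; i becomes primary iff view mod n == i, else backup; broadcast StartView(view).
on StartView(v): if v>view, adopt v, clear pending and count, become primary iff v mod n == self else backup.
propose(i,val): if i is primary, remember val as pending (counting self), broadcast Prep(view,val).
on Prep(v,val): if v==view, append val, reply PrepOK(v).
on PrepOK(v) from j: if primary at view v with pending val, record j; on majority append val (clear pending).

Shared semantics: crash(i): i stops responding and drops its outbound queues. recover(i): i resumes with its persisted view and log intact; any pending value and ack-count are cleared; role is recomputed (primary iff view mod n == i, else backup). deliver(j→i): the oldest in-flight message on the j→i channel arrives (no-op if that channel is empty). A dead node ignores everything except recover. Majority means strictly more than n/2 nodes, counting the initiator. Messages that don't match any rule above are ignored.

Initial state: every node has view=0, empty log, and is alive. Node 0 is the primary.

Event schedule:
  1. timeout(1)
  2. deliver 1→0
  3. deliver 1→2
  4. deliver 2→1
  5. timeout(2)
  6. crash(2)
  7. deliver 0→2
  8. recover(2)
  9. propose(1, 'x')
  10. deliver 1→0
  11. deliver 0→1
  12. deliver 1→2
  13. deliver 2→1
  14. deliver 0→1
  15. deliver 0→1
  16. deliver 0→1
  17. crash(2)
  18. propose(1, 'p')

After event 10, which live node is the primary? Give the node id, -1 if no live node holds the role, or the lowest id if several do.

1

1. timeout(1):  <1:prim v1 ->
2. deliver 1→0:  <0:back v1 ->
3. deliver 1→2:  <2:back v1 ->
4. deliver 2→1:  nop
5. timeout(2):  <2:prim v2 ->
6. crash(2):  <2:✗prim v2 ->
7. deliver 0→2:  nop
8. recover(2):  <2:prim v2 ->
9. propose(1,'x'):  nop
10. deliver 1→0:  <0:back v1 x>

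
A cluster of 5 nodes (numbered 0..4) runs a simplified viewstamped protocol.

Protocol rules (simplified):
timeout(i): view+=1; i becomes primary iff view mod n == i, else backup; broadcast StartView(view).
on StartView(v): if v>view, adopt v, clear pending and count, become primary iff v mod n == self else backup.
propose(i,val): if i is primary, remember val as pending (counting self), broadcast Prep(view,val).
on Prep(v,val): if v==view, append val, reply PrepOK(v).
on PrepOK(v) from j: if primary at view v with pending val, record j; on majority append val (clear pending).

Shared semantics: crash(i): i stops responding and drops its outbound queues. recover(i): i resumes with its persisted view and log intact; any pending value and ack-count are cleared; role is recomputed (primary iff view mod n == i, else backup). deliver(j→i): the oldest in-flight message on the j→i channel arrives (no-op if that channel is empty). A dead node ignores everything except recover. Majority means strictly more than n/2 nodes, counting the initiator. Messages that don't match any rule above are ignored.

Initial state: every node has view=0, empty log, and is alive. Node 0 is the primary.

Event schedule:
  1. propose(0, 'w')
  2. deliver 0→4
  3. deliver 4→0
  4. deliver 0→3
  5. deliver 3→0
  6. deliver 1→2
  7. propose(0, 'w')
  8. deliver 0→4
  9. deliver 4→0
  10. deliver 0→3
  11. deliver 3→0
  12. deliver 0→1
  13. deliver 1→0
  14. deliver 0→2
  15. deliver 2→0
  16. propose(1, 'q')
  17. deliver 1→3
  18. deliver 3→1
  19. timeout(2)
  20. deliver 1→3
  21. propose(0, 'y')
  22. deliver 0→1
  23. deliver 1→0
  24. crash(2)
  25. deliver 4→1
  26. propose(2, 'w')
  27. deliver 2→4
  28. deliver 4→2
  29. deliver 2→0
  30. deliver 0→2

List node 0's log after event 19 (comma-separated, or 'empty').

after 1 — propose(0,'w'): ·
after 2 — deliver 0→4: n4:back/v0/[w]
after 3 — deliver 4→0: ·
after 4 — deliver 0→3: n3:back/v0/[w]
after 5 — deliver 3→0: n0:prim/v0/[w]
after 6 — deliver 1→2: ·
after 7 — propose(0,'w'): ·
after 8 — deliver 0→4: n4:back/v0/[w,w]
after 9 — deliver 4→0: ·
after 10 — deliver 0→3: n3:back/v0/[w,w]
after 11 — deliver 3→0: n0:prim/v0/[w,w]
after 12 — deliver 0→1: n1:back/v0/[w]
after 13 — deliver 1→0: ·
after 14 — deliver 0→2: n2:back/v0/[w]
after 15 — deliver 2→0: ·
after 16 — propose(1,'q'): ·
after 17 — deliver 1→3: ·
after 18 — deliver 3→1: ·
after 19 — timeout(2): n2:back/v1/[w]

w,w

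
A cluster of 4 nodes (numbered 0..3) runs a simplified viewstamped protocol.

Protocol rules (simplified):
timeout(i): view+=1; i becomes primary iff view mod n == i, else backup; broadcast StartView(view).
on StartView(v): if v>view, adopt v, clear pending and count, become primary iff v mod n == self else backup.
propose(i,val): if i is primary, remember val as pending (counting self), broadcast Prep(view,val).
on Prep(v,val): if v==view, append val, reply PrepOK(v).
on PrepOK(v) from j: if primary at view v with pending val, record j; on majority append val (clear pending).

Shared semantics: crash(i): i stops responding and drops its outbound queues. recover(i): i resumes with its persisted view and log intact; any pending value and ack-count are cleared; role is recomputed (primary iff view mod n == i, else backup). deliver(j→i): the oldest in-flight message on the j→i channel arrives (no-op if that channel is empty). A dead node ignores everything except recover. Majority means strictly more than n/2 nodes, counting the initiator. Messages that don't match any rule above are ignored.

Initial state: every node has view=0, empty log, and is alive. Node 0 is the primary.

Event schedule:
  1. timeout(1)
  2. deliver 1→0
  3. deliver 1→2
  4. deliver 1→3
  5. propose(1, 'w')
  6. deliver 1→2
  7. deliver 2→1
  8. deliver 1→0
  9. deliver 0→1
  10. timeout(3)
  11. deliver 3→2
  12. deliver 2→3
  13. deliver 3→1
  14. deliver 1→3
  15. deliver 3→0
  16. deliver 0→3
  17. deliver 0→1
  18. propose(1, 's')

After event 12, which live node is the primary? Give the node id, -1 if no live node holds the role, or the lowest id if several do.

1

[1] timeout(1) → N1(prim v1 [-])
[2] deliver 1→0 → N0(back v1 [-])
[3] deliver 1→2 → N2(back v1 [-])
[4] deliver 1→3 → N3(back v1 [-])
[5] propose(1,'w') → ∅
[6] deliver 1→2 → N2(back v1 [w])
[7] deliver 2→1 → ∅
[8] deliver 1→0 → N0(back v1 [w])
[9] deliver 0→1 → N1(prim v1 [w])
[10] timeout(3) → N3(back v2 [-])
[11] deliver 3→2 → N2(prim v2 [w])
[12] deliver 2→3 → ∅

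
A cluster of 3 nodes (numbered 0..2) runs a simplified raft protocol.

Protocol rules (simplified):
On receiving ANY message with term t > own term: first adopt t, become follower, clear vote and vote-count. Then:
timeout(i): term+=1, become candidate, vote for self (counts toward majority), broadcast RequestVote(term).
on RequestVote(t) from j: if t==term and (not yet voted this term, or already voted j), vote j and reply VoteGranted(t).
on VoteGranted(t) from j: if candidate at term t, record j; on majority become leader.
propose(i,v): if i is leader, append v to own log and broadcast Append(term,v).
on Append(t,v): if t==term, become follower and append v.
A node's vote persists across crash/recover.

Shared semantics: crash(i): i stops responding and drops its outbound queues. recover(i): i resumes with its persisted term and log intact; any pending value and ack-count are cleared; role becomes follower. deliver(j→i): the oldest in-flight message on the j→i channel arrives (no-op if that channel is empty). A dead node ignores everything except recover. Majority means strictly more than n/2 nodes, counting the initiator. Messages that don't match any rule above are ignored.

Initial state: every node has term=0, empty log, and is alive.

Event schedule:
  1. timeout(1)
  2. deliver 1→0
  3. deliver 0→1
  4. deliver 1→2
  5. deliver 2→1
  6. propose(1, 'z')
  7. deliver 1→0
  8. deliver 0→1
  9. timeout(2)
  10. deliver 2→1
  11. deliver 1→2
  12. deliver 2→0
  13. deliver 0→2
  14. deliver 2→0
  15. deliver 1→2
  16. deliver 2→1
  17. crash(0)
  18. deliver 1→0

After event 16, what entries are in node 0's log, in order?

z

[1] timeout(1) → N1(cand t1 [-])
[2] deliver 1→0 → N0(foll t1 [-])
[3] deliver 0→1 → N1(lead t1 [-])
[4] deliver 1→2 → N2(foll t1 [-])
[5] deliver 2→1 → ∅
[6] propose(1,'z') → N1(lead t1 [z])
[7] deliver 1→0 → N0(foll t1 [z])
[8] deliver 0→1 → ∅
[9] timeout(2) → N2(cand t2 [-])
[10] deliver 2→1 → N1(foll t2 [z])
[11] deliver 1→2 → ∅
[12] deliver 2→0 → N0(foll t2 [z])
[13] deliver 0→2 → N2(lead t2 [-])
[14] deliver 2→0 → ∅
[15] deliver 1→2 → ∅
[16] deliver 2→1 → ∅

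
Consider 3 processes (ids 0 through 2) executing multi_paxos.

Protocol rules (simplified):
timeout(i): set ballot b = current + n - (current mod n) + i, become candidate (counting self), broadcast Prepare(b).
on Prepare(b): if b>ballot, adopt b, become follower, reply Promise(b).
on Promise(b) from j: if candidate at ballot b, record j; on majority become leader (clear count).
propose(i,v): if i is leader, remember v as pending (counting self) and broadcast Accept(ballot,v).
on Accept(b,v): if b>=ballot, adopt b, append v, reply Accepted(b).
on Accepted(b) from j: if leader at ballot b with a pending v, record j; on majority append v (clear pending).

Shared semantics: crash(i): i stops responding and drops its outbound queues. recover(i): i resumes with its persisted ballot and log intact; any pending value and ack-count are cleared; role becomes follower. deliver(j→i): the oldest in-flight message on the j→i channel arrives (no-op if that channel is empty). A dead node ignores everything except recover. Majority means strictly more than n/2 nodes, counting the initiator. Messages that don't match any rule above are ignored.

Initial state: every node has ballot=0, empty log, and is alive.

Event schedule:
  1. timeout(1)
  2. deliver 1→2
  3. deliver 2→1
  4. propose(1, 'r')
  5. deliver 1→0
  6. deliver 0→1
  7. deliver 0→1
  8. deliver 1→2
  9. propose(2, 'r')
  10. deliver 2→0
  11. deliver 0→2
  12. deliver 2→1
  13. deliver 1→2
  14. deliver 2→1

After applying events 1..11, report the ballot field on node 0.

[1] timeout(1) → N1(cand b4 [-])
[2] deliver 1→2 → N2(foll b4 [-])
[3] deliver 2→1 → N1(lead b4 [-])
[4] propose(1,'r') → ∅
[5] deliver 1→0 → N0(foll b4 [-])
[6] deliver 0→1 → ∅
[7] deliver 0→1 → ∅
[8] deliver 1→2 → N2(foll b4 [r])
[9] propose(2,'r') → ∅
[10] deliver 2→0 → ∅
[11] deliver 0→2 → ∅

4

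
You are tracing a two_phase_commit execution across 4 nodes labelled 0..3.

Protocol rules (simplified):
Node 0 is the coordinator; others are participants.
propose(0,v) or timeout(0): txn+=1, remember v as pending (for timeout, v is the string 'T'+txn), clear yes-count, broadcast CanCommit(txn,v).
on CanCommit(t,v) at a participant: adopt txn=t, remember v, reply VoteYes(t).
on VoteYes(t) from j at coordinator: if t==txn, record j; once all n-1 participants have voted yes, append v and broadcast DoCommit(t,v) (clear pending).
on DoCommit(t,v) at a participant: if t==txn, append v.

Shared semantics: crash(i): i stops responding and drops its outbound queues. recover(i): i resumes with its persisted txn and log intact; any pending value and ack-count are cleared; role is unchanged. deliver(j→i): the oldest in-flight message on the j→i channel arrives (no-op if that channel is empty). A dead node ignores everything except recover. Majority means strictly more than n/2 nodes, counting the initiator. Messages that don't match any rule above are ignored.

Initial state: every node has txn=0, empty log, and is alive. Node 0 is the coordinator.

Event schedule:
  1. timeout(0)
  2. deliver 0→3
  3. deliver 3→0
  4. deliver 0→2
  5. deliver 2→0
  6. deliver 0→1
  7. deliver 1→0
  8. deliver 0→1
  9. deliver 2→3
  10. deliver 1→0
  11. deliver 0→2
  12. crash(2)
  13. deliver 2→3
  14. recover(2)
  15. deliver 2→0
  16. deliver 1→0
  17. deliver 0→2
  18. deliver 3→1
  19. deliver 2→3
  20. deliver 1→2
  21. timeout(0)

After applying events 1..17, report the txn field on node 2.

1

e1 timeout(0): 0[coor,t=1,-]
e2 deliver 0→3: 3[part,t=1,-]
e3 deliver 3→0: ·
e4 deliver 0→2: 2[part,t=1,-]
e5 deliver 2→0: ·
e6 deliver 0→1: 1[part,t=1,-]
e7 deliver 1→0: 0[coor,t=1,T1]
e8 deliver 0→1: 1[part,t=1,T1]
e9 deliver 2→3: ·
e10 deliver 1→0: ·
e11 deliver 0→2: 2[part,t=1,T1]
e12 crash(2): 2[✗part,t=1,T1]
e13 deliver 2→3: ·
e14 recover(2): 2[part,t=1,T1]
e15 deliver 2→0: ·
e16 deliver 1→0: ·
e17 deliver 0→2: ·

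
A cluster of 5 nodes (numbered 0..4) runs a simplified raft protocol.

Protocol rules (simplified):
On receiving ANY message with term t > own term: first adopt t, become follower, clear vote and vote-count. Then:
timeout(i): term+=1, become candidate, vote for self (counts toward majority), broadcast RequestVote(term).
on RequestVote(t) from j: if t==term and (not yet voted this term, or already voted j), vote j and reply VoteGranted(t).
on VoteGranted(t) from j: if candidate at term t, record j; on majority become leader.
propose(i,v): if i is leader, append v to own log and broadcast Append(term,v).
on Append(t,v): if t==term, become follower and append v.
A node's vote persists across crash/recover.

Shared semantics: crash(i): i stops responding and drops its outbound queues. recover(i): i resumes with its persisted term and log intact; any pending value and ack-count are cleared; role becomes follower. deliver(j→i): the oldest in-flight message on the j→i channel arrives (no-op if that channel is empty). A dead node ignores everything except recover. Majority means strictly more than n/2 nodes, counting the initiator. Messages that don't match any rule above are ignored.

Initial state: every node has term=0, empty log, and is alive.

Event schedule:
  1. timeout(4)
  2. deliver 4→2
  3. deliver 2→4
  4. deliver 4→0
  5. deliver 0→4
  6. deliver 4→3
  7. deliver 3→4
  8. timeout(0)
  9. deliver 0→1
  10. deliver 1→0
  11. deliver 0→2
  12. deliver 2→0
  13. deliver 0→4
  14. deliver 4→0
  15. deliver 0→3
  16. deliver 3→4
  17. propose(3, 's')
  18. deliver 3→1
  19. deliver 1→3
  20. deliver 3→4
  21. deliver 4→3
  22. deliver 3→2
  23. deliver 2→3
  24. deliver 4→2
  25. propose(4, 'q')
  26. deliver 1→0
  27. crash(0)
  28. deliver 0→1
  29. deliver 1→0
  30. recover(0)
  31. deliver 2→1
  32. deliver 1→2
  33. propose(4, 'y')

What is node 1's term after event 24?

step 1 timeout(4): 4={cand,t=1,log=-}
step 2 deliver 4→2: 2={foll,t=1,log=-}
step 3 deliver 2→4: —
step 4 deliver 4→0: 0={foll,t=1,log=-}
step 5 deliver 0→4: 4={lead,t=1,log=-}
step 6 deliver 4→3: 3={foll,t=1,log=-}
step 7 deliver 3→4: —
step 8 timeout(0): 0={cand,t=2,log=-}
step 9 deliver 0→1: 1={foll,t=2,log=-}
step 10 deliver 1→0: —
step 11 deliver 0→2: 2={foll,t=2,log=-}
step 12 deliver 2→0: 0={lead,t=2,log=-}
step 13 deliver 0→4: 4={foll,t=2,log=-}
step 14 deliver 4→0: —
step 15 deliver 0→3: 3={foll,t=2,log=-}
step 16 deliver 3→4: —
step 17 propose(3,'s'): —
step 18 deliver 3→1: —
step 19 deliver 1→3: —
step 20 deliver 3→4: —
step 21 deliver 4→3: —
step 22 deliver 3→2: —
step 23 deliver 2→3: —
step 24 deliver 4→2: —

2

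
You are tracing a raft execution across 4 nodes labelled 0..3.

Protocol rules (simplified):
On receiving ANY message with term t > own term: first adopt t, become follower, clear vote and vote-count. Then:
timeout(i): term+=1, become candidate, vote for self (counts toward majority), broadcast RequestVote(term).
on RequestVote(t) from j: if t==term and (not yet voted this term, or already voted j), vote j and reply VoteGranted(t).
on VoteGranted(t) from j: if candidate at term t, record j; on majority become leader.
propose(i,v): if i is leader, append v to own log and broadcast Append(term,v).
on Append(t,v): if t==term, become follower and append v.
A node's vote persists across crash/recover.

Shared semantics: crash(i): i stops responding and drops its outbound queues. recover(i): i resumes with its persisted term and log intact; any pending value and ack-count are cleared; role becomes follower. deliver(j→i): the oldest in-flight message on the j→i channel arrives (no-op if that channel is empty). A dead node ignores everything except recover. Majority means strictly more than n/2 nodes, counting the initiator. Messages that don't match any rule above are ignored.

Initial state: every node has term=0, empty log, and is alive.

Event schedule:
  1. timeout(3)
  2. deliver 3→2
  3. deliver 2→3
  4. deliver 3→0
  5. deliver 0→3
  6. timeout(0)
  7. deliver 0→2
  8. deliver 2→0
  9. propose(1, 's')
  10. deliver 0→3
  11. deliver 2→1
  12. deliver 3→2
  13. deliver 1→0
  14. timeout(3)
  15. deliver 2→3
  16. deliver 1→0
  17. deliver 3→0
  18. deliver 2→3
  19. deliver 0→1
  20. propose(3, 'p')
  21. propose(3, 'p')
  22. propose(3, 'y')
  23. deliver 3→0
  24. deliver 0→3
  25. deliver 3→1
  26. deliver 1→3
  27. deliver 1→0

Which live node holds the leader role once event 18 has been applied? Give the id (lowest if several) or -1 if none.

0

step 1 timeout(3): 3={cand,t=1,log=-}
step 2 deliver 3→2: 2={foll,t=1,log=-}
step 3 deliver 2→3: —
step 4 deliver 3→0: 0={foll,t=1,log=-}
step 5 deliver 0→3: 3={lead,t=1,log=-}
step 6 timeout(0): 0={cand,t=2,log=-}
step 7 deliver 0→2: 2={foll,t=2,log=-}
step 8 deliver 2→0: —
step 9 propose(1,'s'): —
step 10 deliver 0→3: 3={foll,t=2,log=-}
step 11 deliver 2→1: —
step 12 deliver 3→2: —
step 13 deliver 1→0: —
step 14 timeout(3): 3={cand,t=3,log=-}
step 15 deliver 2→3: —
step 16 deliver 1→0: —
step 17 deliver 3→0: 0={lead,t=2,log=-}
step 18 deliver 2→3: —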